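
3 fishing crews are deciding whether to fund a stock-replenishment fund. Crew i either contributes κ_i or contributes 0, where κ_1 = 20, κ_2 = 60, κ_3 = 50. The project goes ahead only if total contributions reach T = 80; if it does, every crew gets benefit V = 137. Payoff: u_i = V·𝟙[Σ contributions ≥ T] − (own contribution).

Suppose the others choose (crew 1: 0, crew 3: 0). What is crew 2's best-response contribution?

Others' total = 0. Even contributing 60 gives 60 < 80: no benefit either way.
Best response: 0.

0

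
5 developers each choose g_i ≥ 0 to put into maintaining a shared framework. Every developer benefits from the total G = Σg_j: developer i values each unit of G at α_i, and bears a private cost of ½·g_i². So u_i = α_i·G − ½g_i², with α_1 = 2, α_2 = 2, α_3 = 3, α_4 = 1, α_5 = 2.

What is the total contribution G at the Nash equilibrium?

10

Developer i's FOC: ∂u_i/∂g_i = α_i − g_i = 0, so g_i* = α_i.
NE contributions = (2, 2, 3, 1, 2); G = 10.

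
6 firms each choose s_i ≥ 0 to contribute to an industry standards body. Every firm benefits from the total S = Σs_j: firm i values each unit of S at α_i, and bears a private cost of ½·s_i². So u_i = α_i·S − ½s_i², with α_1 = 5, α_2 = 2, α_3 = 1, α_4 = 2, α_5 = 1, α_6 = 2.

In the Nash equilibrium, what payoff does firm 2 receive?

24

Firm i's FOC: ∂u_i/∂s_i = α_i − s_i = 0, so s_i* = α_i.
NE contributions = (5, 2, 1, 2, 1, 2); S = 13.
u_2 = α_2·S − ½·(s_2)² = 2·13 − ½·2² = 24.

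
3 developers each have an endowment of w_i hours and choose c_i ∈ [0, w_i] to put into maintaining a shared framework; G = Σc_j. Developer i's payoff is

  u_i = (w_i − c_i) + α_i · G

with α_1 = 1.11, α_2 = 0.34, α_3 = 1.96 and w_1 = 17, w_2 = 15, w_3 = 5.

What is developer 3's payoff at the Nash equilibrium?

∂u_i/∂c_i = α_i − 1, so developer i contributes w_i if α_i > 1, else 0.
α_i > 1 for i ∈ {1, 3}; NE contributions (17, 0, 5), G = 22.
u_3 = (5 − 5) + 1.96·22 = 43.12.

43.12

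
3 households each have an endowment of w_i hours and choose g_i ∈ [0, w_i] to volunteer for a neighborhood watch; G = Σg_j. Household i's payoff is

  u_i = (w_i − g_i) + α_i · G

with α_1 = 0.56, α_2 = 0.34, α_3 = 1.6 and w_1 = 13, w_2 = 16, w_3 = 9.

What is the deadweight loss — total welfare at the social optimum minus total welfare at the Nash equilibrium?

∂u_i/∂g_i = α_i − 1, so household i contributes w_i if α_i > 1, else 0.
α_i > 1 for i ∈ {3}; NE contributions (0, 0, 9), G = 9.
W^NE = Σw_i − G^NE + (Σα_i)·G^NE = 38 + 1.5·9 = 51.5.
Planner: ∂(Σu_j)/∂g_i = Σα_j − 1 = 1.5 > 0, so everyone contributes w_i; G^SO = 38, W^SO = 38 + 1.5·38 = 95.
Deadweight loss = 43.5.

43.5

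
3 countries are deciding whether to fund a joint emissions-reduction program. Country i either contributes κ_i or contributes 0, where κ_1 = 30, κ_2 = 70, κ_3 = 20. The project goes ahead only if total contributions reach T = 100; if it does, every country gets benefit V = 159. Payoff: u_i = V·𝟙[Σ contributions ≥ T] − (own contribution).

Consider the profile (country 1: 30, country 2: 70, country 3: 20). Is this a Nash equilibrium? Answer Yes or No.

No

Total = 120 ≥ 100: provided.
Country 1 (pledges 30, payoff 129): dropping to 0 → total 90, payoff 0. No gain.
Country 2 (pledges 70, payoff 89): dropping to 0 → total 50, payoff 0. No gain.
Country 3 (pledges 20, payoff 139): dropping to 0 → total 100, payoff 159. Profitable deviation.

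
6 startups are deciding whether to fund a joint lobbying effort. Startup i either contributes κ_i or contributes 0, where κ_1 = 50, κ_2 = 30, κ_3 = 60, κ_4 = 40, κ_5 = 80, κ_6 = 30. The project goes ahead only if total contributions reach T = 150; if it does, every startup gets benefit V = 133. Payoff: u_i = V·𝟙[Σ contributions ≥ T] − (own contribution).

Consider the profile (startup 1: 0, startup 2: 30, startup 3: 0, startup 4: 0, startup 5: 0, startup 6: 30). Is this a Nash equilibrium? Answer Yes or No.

No

Total = 60 < 150: not provided.
Startup 1 (pledges 0, payoff 0): pledging 50 → total 110, payoff -50. No gain.
Startup 2 (pledges 30, payoff -30): dropping to 0 → total 30, payoff 0. Profitable deviation.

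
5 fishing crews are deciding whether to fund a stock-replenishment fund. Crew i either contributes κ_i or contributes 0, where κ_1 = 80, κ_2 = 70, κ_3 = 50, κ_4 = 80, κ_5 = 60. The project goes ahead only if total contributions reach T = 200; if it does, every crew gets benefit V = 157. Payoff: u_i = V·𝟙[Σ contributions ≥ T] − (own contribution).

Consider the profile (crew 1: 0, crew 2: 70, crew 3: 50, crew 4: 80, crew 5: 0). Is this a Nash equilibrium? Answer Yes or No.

Total = 200 ≥ 200: provided.
Crew 1 (pledges 0, payoff 157): pledging 80 → total 280, payoff 77. No gain.
Crew 2 (pledges 70, payoff 87): dropping to 0 → total 130, payoff 0. No gain.
Crew 3 (pledges 50, payoff 107): dropping to 0 → total 150, payoff 0. No gain.
Crew 4 (pledges 80, payoff 77): dropping to 0 → total 120, payoff 0. No gain.
Crew 5 (pledges 0, payoff 157): pledging 60 → total 260, payoff 97. No gain.

Yes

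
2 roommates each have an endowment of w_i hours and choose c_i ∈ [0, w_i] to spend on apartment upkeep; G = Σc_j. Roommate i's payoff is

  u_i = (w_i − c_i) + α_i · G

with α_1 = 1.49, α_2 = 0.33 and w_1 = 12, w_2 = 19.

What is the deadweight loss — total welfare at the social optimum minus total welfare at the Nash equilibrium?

∂u_i/∂c_i = α_i − 1, so roommate i contributes w_i if α_i > 1, else 0.
α_i > 1 for i ∈ {1}; NE contributions (12, 0), G = 12.
W^NE = Σw_i − G^NE + (Σα_i)·G^NE = 31 + 0.82·12 = 40.84.
Planner: ∂(Σu_j)/∂c_i = Σα_j − 1 = 0.82 > 0, so everyone contributes w_i; G^SO = 31, W^SO = 31 + 0.82·31 = 56.42.
Deadweight loss = 15.58.

15.58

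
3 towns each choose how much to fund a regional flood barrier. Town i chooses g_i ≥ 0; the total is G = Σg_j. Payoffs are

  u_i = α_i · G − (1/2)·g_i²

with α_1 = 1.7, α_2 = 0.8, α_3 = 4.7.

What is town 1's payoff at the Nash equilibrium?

10.795

Town i's FOC: ∂u_i/∂g_i = α_i − g_i = 0, so g_i* = α_i.
NE contributions = (1.7, 0.8, 4.7); G = 7.2.
u_1 = α_1·G − ½·(g_1)² = 1.7·7.2 − ½·1.7² = 10.795.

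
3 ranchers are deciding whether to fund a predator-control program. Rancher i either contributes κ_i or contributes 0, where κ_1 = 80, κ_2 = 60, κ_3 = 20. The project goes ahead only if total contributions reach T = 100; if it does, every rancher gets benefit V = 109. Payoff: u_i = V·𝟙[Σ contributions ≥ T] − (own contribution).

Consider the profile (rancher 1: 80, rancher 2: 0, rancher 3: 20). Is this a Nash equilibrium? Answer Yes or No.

Total = 100 ≥ 100: provided.
Rancher 1 (pledges 80, payoff 29): dropping to 0 → total 20, payoff 0. No gain.
Rancher 2 (pledges 0, payoff 109): pledging 60 → total 160, payoff 49. No gain.
Rancher 3 (pledges 20, payoff 89): dropping to 0 → total 80, payoff 0. No gain.

Yes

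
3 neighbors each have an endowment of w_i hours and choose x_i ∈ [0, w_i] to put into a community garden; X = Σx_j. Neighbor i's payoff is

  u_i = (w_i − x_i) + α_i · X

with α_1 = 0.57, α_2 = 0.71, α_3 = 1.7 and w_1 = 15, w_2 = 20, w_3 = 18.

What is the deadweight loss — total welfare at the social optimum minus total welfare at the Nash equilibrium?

∂u_i/∂x_i = α_i − 1, so neighbor i contributes w_i if α_i > 1, else 0.
α_i > 1 for i ∈ {3}; NE contributions (0, 0, 18), X = 18.
W^NE = Σw_i − X^NE + (Σα_i)·X^NE = 53 + 1.98·18 = 88.64.
Planner: ∂(Σu_j)/∂x_i = Σα_j − 1 = 1.98 > 0, so everyone contributes w_i; X^SO = 53, W^SO = 53 + 1.98·53 = 157.94.
Deadweight loss = 69.3.

69.3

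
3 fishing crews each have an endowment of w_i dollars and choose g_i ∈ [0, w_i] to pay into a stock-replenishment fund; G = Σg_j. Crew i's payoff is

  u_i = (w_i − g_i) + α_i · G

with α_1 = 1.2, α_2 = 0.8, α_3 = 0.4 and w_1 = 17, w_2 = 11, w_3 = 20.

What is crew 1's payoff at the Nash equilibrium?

∂u_i/∂g_i = α_i − 1, so crew i contributes w_i if α_i > 1, else 0.
α_i > 1 for i ∈ {1}; NE contributions (17, 0, 0), G = 17.
u_1 = (17 − 17) + 1.2·17 = 20.4.

20.4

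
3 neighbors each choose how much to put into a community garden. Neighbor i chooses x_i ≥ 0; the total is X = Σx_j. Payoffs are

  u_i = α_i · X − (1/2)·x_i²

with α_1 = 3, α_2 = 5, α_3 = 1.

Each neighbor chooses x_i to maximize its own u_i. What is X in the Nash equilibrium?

Neighbor i's FOC: ∂u_i/∂x_i = α_i − x_i = 0, so x_i* = α_i.
NE contributions = (3, 5, 1); X = 9.

9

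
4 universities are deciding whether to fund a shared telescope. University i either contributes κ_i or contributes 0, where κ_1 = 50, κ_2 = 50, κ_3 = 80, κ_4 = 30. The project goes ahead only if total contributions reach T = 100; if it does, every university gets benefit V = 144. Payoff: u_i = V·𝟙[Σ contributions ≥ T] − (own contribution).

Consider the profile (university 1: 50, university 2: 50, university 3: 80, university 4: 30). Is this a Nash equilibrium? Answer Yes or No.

Total = 210 ≥ 100: provided.
University 1 (pledges 50, payoff 94): dropping to 0 → total 160, payoff 144. Profitable deviation.

No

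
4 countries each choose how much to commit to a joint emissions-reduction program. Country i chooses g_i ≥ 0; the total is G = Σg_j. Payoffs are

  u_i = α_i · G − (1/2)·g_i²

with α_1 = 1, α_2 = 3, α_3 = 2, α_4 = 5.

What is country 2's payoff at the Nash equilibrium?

28.5

Country i's FOC: ∂u_i/∂g_i = α_i − g_i = 0, so g_i* = α_i.
NE contributions = (1, 3, 2, 5); G = 11.
u_2 = α_2·G − ½·(g_2)² = 3·11 − ½·3² = 28.5.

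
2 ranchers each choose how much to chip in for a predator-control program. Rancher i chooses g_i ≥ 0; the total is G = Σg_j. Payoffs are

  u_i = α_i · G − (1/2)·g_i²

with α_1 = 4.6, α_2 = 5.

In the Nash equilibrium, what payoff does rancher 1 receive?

Rancher i's FOC: ∂u_i/∂g_i = α_i − g_i = 0, so g_i* = α_i.
NE contributions = (4.6, 5); G = 9.6.
u_1 = α_1·G − ½·(g_1)² = 4.6·9.6 − ½·4.6² = 33.58.

33.58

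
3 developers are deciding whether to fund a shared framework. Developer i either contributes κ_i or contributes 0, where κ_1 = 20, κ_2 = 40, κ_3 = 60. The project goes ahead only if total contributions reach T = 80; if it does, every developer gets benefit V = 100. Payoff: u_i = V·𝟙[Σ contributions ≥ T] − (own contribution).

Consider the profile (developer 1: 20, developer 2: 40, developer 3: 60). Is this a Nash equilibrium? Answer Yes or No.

No

Total = 120 ≥ 80: provided.
Developer 1 (pledges 20, payoff 80): dropping to 0 → total 100, payoff 100. Profitable deviation.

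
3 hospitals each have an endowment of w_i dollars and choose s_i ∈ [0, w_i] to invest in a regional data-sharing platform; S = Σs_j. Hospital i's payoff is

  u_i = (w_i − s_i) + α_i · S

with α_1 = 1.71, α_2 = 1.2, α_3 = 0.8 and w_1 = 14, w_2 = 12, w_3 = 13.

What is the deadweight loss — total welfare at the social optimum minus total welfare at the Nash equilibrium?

35.23

∂u_i/∂s_i = α_i − 1, so hospital i contributes w_i if α_i > 1, else 0.
α_i > 1 for i ∈ {1, 2}; NE contributions (14, 12, 0), S = 26.
W^NE = Σw_i − S^NE + (Σα_i)·S^NE = 39 + 2.71·26 = 109.46.
Planner: ∂(Σu_j)/∂s_i = Σα_j − 1 = 2.71 > 0, so everyone contributes w_i; S^SO = 39, W^SO = 39 + 2.71·39 = 144.69.
Deadweight loss = 35.23.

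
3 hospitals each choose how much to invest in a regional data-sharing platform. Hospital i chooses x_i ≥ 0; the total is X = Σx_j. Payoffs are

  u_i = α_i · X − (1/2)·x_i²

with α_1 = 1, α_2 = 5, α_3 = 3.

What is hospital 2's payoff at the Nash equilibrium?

Hospital i's FOC: ∂u_i/∂x_i = α_i − x_i = 0, so x_i* = α_i.
NE contributions = (1, 5, 3); X = 9.
u_2 = α_2·X − ½·(x_2)² = 5·9 − ½·5² = 32.5.

32.5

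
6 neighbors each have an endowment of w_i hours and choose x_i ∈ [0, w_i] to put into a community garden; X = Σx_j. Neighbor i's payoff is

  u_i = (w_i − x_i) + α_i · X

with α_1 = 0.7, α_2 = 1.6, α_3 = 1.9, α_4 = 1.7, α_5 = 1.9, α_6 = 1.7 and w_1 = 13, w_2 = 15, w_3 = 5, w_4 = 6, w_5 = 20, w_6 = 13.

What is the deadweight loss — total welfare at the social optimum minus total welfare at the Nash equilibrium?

∂u_i/∂x_i = α_i − 1, so neighbor i contributes w_i if α_i > 1, else 0.
α_i > 1 for i ∈ {2, 3, 4, 5, 6}; NE contributions (0, 15, 5, 6, 20, 13), X = 59.
W^NE = Σw_i − X^NE + (Σα_i)·X^NE = 72 + 8.5·59 = 573.5.
Planner: ∂(Σu_j)/∂x_i = Σα_j − 1 = 8.5 > 0, so everyone contributes w_i; X^SO = 72, W^SO = 72 + 8.5·72 = 684.
Deadweight loss = 110.5.

110.5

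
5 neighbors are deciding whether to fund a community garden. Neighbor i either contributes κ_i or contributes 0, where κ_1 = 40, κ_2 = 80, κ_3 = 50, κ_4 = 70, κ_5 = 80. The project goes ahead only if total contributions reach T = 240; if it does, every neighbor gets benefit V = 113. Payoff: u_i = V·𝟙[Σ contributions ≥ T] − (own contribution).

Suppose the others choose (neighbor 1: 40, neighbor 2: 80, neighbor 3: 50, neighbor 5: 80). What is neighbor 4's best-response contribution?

0

Others' total = 250 ≥ 240; contributing adds cost 70 for no extra benefit.
Best response: 0.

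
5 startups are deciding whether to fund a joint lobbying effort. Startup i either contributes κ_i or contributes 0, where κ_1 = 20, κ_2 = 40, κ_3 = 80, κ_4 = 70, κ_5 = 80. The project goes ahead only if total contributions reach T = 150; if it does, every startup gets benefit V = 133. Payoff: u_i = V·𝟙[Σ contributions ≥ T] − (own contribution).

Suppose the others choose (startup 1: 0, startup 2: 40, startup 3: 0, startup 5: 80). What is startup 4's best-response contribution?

70

Others' total = 120. Contributing 70 brings total to 190 ≥ 150: gain V − κ_4 = 63.
Best response: 70.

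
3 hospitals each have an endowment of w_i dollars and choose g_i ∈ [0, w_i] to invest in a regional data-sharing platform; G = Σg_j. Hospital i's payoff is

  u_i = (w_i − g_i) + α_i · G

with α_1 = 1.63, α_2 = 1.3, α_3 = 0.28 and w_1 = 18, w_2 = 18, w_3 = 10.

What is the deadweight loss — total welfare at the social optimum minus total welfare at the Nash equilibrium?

22.1

∂u_i/∂g_i = α_i − 1, so hospital i contributes w_i if α_i > 1, else 0.
α_i > 1 for i ∈ {1, 2}; NE contributions (18, 18, 0), G = 36.
W^NE = Σw_i − G^NE + (Σα_i)·G^NE = 46 + 2.21·36 = 125.56.
Planner: ∂(Σu_j)/∂g_i = Σα_j − 1 = 2.21 > 0, so everyone contributes w_i; G^SO = 46, W^SO = 46 + 2.21·46 = 147.66.
Deadweight loss = 22.1.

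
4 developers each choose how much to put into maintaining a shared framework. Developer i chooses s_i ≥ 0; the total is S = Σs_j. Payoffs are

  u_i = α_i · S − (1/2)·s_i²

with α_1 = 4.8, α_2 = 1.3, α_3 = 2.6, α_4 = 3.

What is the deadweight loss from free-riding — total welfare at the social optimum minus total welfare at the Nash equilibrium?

157.135

Developer i's FOC: ∂u_i/∂s_i = α_i − s_i = 0, so s_i* = α_i.
NE contributions = (4.8, 1.3, 2.6, 3); S = 11.7.
W^NE = (Σα)·S − ½Σα_i² = 11.7² − ½·40.49 = 116.645.
Planner sets s_i = Σα_j = 11.7 for every i, so S^SO = 4·11.7 = 46.8.
W^SO = (Σα)·S^SO − ½·4·(Σα)² = (4/2)·11.7² = 273.78.
Deadweight loss = W^SO − W^NE = 157.135.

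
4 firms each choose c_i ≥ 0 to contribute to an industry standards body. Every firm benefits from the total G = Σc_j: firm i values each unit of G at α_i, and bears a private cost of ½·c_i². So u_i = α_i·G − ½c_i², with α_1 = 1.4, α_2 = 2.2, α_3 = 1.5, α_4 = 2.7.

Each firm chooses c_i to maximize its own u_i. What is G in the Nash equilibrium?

7.8

Firm i's FOC: ∂u_i/∂c_i = α_i − c_i = 0, so c_i* = α_i.
NE contributions = (1.4, 2.2, 1.5, 2.7); G = 7.8.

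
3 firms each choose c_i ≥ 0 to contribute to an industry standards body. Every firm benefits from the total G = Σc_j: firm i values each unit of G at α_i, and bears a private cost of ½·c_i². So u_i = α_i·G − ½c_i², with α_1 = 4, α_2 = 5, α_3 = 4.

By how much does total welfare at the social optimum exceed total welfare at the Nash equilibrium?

Firm i's FOC: ∂u_i/∂c_i = α_i − c_i = 0, so c_i* = α_i.
NE contributions = (4, 5, 4); G = 13.
W^NE = (Σα)·G − ½Σα_i² = 13² − ½·57 = 140.5.
Planner sets c_i = Σα_j = 13 for every i, so G^SO = 3·13 = 39.
W^SO = (Σα)·G^SO − ½·3·(Σα)² = (3/2)·13² = 253.5.
Deadweight loss = W^SO − W^NE = 113.

113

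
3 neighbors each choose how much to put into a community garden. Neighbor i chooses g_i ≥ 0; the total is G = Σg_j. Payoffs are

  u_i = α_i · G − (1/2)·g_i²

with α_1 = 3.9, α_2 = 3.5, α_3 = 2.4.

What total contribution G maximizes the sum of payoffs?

29.4

Planner FOC: ∂(Σu_j)/∂g_i = (Σα_j) − g_i = 0, so g_i^SO = Σα_j = 9.8 for every i; G^SO = 29.4.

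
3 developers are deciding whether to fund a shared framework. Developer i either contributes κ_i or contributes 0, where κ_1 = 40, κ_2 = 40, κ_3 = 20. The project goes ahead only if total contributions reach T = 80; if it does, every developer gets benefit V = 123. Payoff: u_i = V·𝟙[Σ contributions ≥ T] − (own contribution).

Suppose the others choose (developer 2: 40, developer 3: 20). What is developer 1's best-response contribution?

40

Others' total = 60. Contributing 40 brings total to 100 ≥ 80: gain V − κ_1 = 83.
Best response: 40.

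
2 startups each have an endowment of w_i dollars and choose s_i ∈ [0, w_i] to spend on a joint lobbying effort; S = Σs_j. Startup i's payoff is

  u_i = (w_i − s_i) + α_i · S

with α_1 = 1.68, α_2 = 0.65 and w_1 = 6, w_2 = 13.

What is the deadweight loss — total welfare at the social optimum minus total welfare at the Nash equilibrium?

17.29

∂u_i/∂s_i = α_i − 1, so startup i contributes w_i if α_i > 1, else 0.
α_i > 1 for i ∈ {1}; NE contributions (6, 0), S = 6.
W^NE = Σw_i − S^NE + (Σα_i)·S^NE = 19 + 1.33·6 = 26.98.
Planner: ∂(Σu_j)/∂s_i = Σα_j − 1 = 1.33 > 0, so everyone contributes w_i; S^SO = 19, W^SO = 19 + 1.33·19 = 44.27.
Deadweight loss = 17.29.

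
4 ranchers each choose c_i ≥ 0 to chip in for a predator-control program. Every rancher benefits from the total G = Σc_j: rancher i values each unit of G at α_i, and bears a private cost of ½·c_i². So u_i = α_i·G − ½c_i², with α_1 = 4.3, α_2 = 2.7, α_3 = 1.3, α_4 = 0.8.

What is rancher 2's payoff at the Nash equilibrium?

20.925

Rancher i's FOC: ∂u_i/∂c_i = α_i − c_i = 0, so c_i* = α_i.
NE contributions = (4.3, 2.7, 1.3, 0.8); G = 9.1.
u_2 = α_2·G − ½·(c_2)² = 2.7·9.1 − ½·2.7² = 20.925.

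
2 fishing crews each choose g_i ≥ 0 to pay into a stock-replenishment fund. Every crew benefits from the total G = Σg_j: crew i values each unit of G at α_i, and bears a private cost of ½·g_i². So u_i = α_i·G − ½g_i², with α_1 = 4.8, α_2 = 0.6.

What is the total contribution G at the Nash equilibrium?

Crew i's FOC: ∂u_i/∂g_i = α_i − g_i = 0, so g_i* = α_i.
NE contributions = (4.8, 0.6); G = 5.4.

5.4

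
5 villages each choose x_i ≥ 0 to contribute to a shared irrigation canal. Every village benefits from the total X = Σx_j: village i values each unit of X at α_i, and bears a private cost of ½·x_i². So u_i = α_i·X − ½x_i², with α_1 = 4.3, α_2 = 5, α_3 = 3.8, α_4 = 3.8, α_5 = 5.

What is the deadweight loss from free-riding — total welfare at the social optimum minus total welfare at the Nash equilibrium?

768.1

Village i's FOC: ∂u_i/∂x_i = α_i − x_i = 0, so x_i* = α_i.
NE contributions = (4.3, 5, 3.8, 3.8, 5); X = 21.9.
W^NE = (Σα)·X − ½Σα_i² = 21.9² − ½·97.37 = 430.925.
Planner sets x_i = Σα_j = 21.9 for every i, so X^SO = 5·21.9 = 109.5.
W^SO = (Σα)·X^SO − ½·5·(Σα)² = (5/2)·21.9² = 1199.025.
Deadweight loss = W^SO − W^NE = 768.1.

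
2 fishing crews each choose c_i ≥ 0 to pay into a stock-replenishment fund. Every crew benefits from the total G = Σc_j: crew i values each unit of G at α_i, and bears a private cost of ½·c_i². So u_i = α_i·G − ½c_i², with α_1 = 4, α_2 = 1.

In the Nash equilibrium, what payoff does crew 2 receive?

4.5

Crew i's FOC: ∂u_i/∂c_i = α_i − c_i = 0, so c_i* = α_i.
NE contributions = (4, 1); G = 5.
u_2 = α_2·G − ½·(c_2)² = 1·5 − ½·1² = 4.5.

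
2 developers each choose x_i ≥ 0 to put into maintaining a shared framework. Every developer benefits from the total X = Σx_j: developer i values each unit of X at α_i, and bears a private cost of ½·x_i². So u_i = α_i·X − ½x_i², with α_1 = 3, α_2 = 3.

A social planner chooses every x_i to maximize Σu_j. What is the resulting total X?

Planner FOC: ∂(Σu_j)/∂x_i = (Σα_j) − x_i = 0, so x_i^SO = Σα_j = 6 for every i; X^SO = 12.

12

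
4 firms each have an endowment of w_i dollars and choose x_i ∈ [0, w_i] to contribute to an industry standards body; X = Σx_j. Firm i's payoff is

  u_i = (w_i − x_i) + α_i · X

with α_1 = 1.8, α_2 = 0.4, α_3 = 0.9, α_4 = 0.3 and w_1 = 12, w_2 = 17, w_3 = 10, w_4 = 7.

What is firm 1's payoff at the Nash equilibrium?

21.6

∂u_i/∂x_i = α_i − 1, so firm i contributes w_i if α_i > 1, else 0.
α_i > 1 for i ∈ {1}; NE contributions (12, 0, 0, 0), X = 12.
u_1 = (12 − 12) + 1.8·12 = 21.6.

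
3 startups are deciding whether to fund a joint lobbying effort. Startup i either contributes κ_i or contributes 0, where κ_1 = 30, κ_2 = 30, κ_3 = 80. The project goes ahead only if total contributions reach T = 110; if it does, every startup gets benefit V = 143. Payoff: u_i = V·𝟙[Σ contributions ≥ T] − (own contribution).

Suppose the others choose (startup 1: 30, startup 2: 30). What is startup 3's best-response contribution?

Others' total = 60. Contributing 80 brings total to 140 ≥ 110: gain V − κ_3 = 63.
Best response: 80.

80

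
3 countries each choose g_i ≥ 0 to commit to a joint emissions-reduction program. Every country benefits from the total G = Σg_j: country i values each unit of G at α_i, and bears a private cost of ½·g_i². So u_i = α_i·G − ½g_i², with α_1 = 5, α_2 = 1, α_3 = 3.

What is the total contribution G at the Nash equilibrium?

9

Country i's FOC: ∂u_i/∂g_i = α_i − g_i = 0, so g_i* = α_i.
NE contributions = (5, 1, 3); G = 9.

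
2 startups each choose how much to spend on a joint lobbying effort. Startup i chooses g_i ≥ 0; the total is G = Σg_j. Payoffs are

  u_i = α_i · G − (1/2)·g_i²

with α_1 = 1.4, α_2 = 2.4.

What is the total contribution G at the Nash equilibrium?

3.8

Startup i's FOC: ∂u_i/∂g_i = α_i − g_i = 0, so g_i* = α_i.
NE contributions = (1.4, 2.4); G = 3.8.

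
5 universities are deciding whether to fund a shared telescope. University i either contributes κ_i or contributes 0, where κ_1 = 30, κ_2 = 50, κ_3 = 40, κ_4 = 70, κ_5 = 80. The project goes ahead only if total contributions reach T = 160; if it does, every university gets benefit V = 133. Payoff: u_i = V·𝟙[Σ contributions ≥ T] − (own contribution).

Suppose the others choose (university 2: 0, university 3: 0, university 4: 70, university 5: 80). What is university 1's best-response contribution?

Others' total = 150. Contributing 30 brings total to 180 ≥ 160: gain V − κ_1 = 103.
Best response: 30.

30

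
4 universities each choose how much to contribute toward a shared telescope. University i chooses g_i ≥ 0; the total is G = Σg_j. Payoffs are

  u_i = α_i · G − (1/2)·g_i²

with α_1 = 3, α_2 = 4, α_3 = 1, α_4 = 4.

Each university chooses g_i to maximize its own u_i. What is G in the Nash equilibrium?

University i's FOC: ∂u_i/∂g_i = α_i − g_i = 0, so g_i* = α_i.
NE contributions = (3, 4, 1, 4); G = 12.

12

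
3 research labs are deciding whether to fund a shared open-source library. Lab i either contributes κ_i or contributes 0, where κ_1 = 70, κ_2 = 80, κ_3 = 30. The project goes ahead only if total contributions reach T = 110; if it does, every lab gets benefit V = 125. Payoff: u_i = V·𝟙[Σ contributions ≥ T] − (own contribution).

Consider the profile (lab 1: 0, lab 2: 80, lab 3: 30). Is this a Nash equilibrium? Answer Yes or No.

Yes

Total = 110 ≥ 110: provided.
Lab 1 (pledges 0, payoff 125): pledging 70 → total 180, payoff 55. No gain.
Lab 2 (pledges 80, payoff 45): dropping to 0 → total 30, payoff 0. No gain.
Lab 3 (pledges 30, payoff 95): dropping to 0 → total 80, payoff 0. No gain.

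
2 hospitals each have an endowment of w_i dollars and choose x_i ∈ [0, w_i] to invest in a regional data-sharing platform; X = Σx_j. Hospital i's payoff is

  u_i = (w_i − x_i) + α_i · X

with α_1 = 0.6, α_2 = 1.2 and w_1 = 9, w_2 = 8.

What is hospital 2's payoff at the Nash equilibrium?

∂u_i/∂x_i = α_i − 1, so hospital i contributes w_i if α_i > 1, else 0.
α_i > 1 for i ∈ {2}; NE contributions (0, 8), X = 8.
u_2 = (8 − 8) + 1.2·8 = 9.6.

9.6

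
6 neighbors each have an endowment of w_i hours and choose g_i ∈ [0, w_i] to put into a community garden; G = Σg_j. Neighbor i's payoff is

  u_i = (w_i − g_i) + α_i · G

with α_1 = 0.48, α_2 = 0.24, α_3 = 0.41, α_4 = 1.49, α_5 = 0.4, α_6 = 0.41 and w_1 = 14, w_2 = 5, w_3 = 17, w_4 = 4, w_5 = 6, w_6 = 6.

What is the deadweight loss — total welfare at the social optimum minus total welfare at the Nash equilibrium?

∂u_i/∂g_i = α_i − 1, so neighbor i contributes w_i if α_i > 1, else 0.
α_i > 1 for i ∈ {4}; NE contributions (0, 0, 0, 4, 0, 0), G = 4.
W^NE = Σw_i − G^NE + (Σα_i)·G^NE = 52 + 2.43·4 = 61.72.
Planner: ∂(Σu_j)/∂g_i = Σα_j − 1 = 2.43 > 0, so everyone contributes w_i; G^SO = 52, W^SO = 52 + 2.43·52 = 178.36.
Deadweight loss = 116.64.

116.64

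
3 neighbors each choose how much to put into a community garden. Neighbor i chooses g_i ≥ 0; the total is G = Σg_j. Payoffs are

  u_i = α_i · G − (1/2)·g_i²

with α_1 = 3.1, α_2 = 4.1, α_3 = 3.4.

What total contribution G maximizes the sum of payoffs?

31.8

Planner FOC: ∂(Σu_j)/∂g_i = (Σα_j) − g_i = 0, so g_i^SO = Σα_j = 10.6 for every i; G^SO = 31.8.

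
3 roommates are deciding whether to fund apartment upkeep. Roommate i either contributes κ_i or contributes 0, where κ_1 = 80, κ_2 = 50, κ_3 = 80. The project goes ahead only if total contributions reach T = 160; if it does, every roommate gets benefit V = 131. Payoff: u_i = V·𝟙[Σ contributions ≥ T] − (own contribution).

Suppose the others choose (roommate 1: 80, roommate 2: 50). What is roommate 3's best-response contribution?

Others' total = 130. Contributing 80 brings total to 210 ≥ 160: gain V − κ_3 = 51.
Best response: 80.

80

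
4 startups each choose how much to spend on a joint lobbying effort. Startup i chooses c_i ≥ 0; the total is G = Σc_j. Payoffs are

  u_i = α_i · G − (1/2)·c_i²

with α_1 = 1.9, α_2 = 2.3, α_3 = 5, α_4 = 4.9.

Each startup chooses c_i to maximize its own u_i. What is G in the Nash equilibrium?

Startup i's FOC: ∂u_i/∂c_i = α_i − c_i = 0, so c_i* = α_i.
NE contributions = (1.9, 2.3, 5, 4.9); G = 14.1.

14.1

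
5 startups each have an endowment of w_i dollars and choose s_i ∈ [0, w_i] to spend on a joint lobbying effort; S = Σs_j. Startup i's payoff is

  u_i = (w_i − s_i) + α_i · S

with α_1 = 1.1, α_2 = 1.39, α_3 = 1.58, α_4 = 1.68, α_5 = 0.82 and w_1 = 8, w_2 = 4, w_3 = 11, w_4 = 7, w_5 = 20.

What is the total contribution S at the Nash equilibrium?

30

∂u_i/∂s_i = α_i − 1, so startup i contributes w_i if α_i > 1, else 0.
α_i > 1 for i ∈ {1, 2, 3, 4}; NE contributions (8, 4, 11, 7, 0), S = 30.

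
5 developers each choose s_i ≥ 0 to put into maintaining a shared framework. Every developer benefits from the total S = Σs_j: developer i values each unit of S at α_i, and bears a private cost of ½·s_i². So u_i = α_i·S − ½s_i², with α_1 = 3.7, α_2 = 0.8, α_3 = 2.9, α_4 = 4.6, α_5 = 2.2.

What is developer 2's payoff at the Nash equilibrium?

11.04

Developer i's FOC: ∂u_i/∂s_i = α_i − s_i = 0, so s_i* = α_i.
NE contributions = (3.7, 0.8, 2.9, 4.6, 2.2); S = 14.2.
u_2 = α_2·S − ½·(s_2)² = 0.8·14.2 − ½·0.8² = 11.04.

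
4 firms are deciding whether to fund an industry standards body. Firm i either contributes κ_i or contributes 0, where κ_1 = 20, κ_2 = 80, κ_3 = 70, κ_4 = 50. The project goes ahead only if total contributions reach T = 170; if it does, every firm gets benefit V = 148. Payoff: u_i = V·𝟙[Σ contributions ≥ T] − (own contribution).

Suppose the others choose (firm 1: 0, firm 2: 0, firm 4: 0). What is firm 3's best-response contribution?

0

Others' total = 0. Even contributing 70 gives 70 < 170: no benefit either way.
Best response: 0.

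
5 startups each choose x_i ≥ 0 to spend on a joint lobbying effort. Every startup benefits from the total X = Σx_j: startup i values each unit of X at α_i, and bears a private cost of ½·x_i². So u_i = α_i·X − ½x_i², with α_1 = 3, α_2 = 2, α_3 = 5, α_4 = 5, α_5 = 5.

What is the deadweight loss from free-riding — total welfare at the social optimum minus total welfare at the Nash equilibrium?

644

Startup i's FOC: ∂u_i/∂x_i = α_i − x_i = 0, so x_i* = α_i.
NE contributions = (3, 2, 5, 5, 5); X = 20.
W^NE = (Σα)·X − ½Σα_i² = 20² − ½·88 = 356.
Planner sets x_i = Σα_j = 20 for every i, so X^SO = 5·20 = 100.
W^SO = (Σα)·X^SO − ½·5·(Σα)² = (5/2)·20² = 1000.
Deadweight loss = W^SO − W^NE = 644.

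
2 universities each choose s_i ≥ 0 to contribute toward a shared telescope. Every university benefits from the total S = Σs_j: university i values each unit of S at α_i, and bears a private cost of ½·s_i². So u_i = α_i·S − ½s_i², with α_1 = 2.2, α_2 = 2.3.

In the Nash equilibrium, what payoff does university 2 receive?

University i's FOC: ∂u_i/∂s_i = α_i − s_i = 0, so s_i* = α_i.
NE contributions = (2.2, 2.3); S = 4.5.
u_2 = α_2·S − ½·(s_2)² = 2.3·4.5 − ½·2.3² = 7.705.

7.705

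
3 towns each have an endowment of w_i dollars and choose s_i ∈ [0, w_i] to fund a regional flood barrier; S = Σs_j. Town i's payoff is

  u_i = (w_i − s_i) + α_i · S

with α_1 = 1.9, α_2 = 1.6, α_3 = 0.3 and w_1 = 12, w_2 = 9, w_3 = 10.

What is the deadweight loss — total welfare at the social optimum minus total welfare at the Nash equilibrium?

28

∂u_i/∂s_i = α_i − 1, so town i contributes w_i if α_i > 1, else 0.
α_i > 1 for i ∈ {1, 2}; NE contributions (12, 9, 0), S = 21.
W^NE = Σw_i − S^NE + (Σα_i)·S^NE = 31 + 2.8·21 = 89.8.
Planner: ∂(Σu_j)/∂s_i = Σα_j − 1 = 2.8 > 0, so everyone contributes w_i; S^SO = 31, W^SO = 31 + 2.8·31 = 117.8.
Deadweight loss = 28.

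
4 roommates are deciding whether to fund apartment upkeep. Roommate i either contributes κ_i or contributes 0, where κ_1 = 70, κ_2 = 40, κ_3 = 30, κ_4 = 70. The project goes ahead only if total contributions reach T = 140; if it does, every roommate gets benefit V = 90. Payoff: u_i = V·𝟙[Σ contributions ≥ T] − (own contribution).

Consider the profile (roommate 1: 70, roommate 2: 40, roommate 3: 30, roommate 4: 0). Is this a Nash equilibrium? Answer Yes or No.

Yes

Total = 140 ≥ 140: provided.
Roommate 1 (pledges 70, payoff 20): dropping to 0 → total 70, payoff 0. No gain.
Roommate 2 (pledges 40, payoff 50): dropping to 0 → total 100, payoff 0. No gain.
Roommate 3 (pledges 30, payoff 60): dropping to 0 → total 110, payoff 0. No gain.
Roommate 4 (pledges 0, payoff 90): pledging 70 → total 210, payoff 20. No gain.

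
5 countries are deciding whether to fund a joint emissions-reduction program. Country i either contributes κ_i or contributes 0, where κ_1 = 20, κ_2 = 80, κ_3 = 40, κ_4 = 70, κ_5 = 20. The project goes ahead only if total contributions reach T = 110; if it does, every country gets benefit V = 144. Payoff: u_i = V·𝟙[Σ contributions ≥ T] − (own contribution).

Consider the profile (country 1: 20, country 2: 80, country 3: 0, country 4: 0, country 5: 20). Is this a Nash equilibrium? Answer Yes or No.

Total = 120 ≥ 110: provided.
Country 1 (pledges 20, payoff 124): dropping to 0 → total 100, payoff 0. No gain.
Country 2 (pledges 80, payoff 64): dropping to 0 → total 40, payoff 0. No gain.
Country 3 (pledges 0, payoff 144): pledging 40 → total 160, payoff 104. No gain.
Country 4 (pledges 0, payoff 144): pledging 70 → total 190, payoff 74. No gain.
Country 5 (pledges 20, payoff 124): dropping to 0 → total 100, payoff 0. No gain.

Yes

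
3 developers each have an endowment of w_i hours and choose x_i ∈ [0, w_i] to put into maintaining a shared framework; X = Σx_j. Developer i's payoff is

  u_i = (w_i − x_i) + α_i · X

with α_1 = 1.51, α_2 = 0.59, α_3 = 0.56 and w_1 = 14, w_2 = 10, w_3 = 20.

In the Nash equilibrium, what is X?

14

∂u_i/∂x_i = α_i − 1, so developer i contributes w_i if α_i > 1, else 0.
α_i > 1 for i ∈ {1}; NE contributions (14, 0, 0), X = 14.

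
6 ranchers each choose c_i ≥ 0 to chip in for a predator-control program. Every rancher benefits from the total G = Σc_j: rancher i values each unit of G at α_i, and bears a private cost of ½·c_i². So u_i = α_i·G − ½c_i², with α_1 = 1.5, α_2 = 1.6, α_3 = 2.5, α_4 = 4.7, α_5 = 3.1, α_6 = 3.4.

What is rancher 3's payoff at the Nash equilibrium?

38.875

Rancher i's FOC: ∂u_i/∂c_i = α_i − c_i = 0, so c_i* = α_i.
NE contributions = (1.5, 1.6, 2.5, 4.7, 3.1, 3.4); G = 16.8.
u_3 = α_3·G − ½·(c_3)² = 2.5·16.8 − ½·2.5² = 38.875.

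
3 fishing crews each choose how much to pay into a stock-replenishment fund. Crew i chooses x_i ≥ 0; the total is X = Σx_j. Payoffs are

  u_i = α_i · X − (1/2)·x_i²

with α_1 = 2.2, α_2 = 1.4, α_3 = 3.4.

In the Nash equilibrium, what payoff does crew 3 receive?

18.02

Crew i's FOC: ∂u_i/∂x_i = α_i − x_i = 0, so x_i* = α_i.
NE contributions = (2.2, 1.4, 3.4); X = 7.
u_3 = α_3·X − ½·(x_3)² = 3.4·7 − ½·3.4² = 18.02.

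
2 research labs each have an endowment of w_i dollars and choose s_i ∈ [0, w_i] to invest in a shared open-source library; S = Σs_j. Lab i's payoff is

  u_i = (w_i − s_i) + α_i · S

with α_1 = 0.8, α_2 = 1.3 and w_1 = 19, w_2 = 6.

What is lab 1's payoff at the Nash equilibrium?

∂u_i/∂s_i = α_i − 1, so lab i contributes w_i if α_i > 1, else 0.
α_i > 1 for i ∈ {2}; NE contributions (0, 6), S = 6.
u_1 = (19 − 0) + 0.8·6 = 23.8.

23.8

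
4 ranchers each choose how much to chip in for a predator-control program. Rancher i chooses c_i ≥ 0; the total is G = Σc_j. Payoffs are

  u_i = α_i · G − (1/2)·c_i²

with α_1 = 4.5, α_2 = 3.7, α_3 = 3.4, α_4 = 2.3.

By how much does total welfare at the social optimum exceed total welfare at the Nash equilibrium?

218.605

Rancher i's FOC: ∂u_i/∂c_i = α_i − c_i = 0, so c_i* = α_i.
NE contributions = (4.5, 3.7, 3.4, 2.3); G = 13.9.
W^NE = (Σα)·G − ½Σα_i² = 13.9² − ½·50.79 = 167.815.
Planner sets c_i = Σα_j = 13.9 for every i, so G^SO = 4·13.9 = 55.6.
W^SO = (Σα)·G^SO − ½·4·(Σα)² = (4/2)·13.9² = 386.42.
Deadweight loss = W^SO − W^NE = 218.605.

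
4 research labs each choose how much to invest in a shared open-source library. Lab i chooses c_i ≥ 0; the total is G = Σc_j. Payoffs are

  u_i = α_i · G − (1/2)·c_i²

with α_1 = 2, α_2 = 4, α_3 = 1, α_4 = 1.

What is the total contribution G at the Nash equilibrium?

Lab i's FOC: ∂u_i/∂c_i = α_i − c_i = 0, so c_i* = α_i.
NE contributions = (2, 4, 1, 1); G = 8.

8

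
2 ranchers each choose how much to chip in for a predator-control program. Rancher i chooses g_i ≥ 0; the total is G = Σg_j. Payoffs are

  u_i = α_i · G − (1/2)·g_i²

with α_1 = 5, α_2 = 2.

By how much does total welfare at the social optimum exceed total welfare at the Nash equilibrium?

14.5

Rancher i's FOC: ∂u_i/∂g_i = α_i − g_i = 0, so g_i* = α_i.
NE contributions = (5, 2); G = 7.
W^NE = (Σα)·G − ½Σα_i² = 7² − ½·29 = 34.5.
Planner sets g_i = Σα_j = 7 for every i, so G^SO = 2·7 = 14.
W^SO = (Σα)·G^SO − ½·2·(Σα)² = (2/2)·7² = 49.
Deadweight loss = W^SO − W^NE = 14.5.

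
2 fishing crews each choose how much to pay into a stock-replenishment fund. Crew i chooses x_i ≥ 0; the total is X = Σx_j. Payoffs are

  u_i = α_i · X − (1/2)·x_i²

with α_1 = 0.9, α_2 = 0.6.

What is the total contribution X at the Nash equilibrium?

Crew i's FOC: ∂u_i/∂x_i = α_i − x_i = 0, so x_i* = α_i.
NE contributions = (0.9, 0.6); X = 1.5.

1.5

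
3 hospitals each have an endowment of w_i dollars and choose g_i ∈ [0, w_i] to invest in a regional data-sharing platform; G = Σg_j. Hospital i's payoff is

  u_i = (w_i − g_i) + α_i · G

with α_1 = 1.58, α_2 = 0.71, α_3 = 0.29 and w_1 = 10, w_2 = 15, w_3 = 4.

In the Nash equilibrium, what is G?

∂u_i/∂g_i = α_i − 1, so hospital i contributes w_i if α_i > 1, else 0.
α_i > 1 for i ∈ {1}; NE contributions (10, 0, 0), G = 10.

10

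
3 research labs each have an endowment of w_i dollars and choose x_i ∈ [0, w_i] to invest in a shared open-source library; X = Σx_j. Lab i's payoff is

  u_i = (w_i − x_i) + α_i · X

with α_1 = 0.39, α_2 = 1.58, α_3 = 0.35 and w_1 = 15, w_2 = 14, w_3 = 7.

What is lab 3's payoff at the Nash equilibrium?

∂u_i/∂x_i = α_i − 1, so lab i contributes w_i if α_i > 1, else 0.
α_i > 1 for i ∈ {2}; NE contributions (0, 14, 0), X = 14.
u_3 = (7 − 0) + 0.35·14 = 11.9.

11.9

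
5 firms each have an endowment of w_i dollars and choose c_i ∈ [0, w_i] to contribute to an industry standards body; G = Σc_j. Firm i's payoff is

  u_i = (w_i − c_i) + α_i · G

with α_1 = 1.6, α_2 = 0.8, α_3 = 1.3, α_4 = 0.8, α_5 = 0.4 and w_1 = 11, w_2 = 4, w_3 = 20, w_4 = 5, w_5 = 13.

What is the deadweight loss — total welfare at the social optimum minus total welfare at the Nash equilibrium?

∂u_i/∂c_i = α_i − 1, so firm i contributes w_i if α_i > 1, else 0.
α_i > 1 for i ∈ {1, 3}; NE contributions (11, 0, 20, 0, 0), G = 31.
W^NE = Σw_i − G^NE + (Σα_i)·G^NE = 53 + 3.9·31 = 173.9.
Planner: ∂(Σu_j)/∂c_i = Σα_j − 1 = 3.9 > 0, so everyone contributes w_i; G^SO = 53, W^SO = 53 + 3.9·53 = 259.7.
Deadweight loss = 85.8.

85.8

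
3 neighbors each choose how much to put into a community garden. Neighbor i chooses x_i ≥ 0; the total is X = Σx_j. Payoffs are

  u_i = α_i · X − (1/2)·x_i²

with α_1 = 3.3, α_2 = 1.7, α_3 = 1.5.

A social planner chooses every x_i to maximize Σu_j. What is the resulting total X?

Planner FOC: ∂(Σu_j)/∂x_i = (Σα_j) − x_i = 0, so x_i^SO = Σα_j = 6.5 for every i; X^SO = 19.5.

19.5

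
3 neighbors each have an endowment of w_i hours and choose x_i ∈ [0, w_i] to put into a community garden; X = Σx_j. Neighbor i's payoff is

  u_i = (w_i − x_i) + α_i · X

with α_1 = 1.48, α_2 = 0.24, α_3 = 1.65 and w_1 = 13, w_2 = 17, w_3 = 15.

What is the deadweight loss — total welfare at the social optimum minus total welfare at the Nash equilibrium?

∂u_i/∂x_i = α_i − 1, so neighbor i contributes w_i if α_i > 1, else 0.
α_i > 1 for i ∈ {1, 3}; NE contributions (13, 0, 15), X = 28.
W^NE = Σw_i − X^NE + (Σα_i)·X^NE = 45 + 2.37·28 = 111.36.
Planner: ∂(Σu_j)/∂x_i = Σα_j − 1 = 2.37 > 0, so everyone contributes w_i; X^SO = 45, W^SO = 45 + 2.37·45 = 151.65.
Deadweight loss = 40.29.

40.29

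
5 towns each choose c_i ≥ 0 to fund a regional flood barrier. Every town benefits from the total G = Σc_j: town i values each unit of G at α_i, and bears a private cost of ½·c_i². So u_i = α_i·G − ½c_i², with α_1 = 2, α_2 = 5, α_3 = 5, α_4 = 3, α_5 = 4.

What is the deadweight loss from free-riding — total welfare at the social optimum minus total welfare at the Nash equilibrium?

Town i's FOC: ∂u_i/∂c_i = α_i − c_i = 0, so c_i* = α_i.
NE contributions = (2, 5, 5, 3, 4); G = 19.
W^NE = (Σα)·G − ½Σα_i² = 19² − ½·79 = 321.5.
Planner sets c_i = Σα_j = 19 for every i, so G^SO = 5·19 = 95.
W^SO = (Σα)·G^SO − ½·5·(Σα)² = (5/2)·19² = 902.5.
Deadweight loss = W^SO − W^NE = 581.

581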